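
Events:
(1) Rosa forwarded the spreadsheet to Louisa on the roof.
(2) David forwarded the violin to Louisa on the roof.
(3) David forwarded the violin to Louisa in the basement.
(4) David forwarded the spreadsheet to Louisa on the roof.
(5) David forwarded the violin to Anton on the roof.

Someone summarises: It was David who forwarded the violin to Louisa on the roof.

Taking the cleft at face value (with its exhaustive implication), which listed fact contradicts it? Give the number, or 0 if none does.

Focus of the cleft: "David" (the agent). Presupposed background: the violin as thing and Louisa as recipient and on the roof as setting.
The exhaustive reading says no other agent fits that background.
No listed fact matches the background with a different agent. Exhaustivity holds.

0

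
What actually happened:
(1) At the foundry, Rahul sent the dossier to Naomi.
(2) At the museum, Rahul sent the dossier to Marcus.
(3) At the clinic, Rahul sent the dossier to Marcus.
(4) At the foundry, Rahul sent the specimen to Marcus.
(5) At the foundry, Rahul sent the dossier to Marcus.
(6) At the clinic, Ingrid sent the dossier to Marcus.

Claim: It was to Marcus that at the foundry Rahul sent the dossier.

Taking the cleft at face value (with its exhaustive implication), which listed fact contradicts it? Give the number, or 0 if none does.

The cleft puts "Marcus" in focus and presupposes the open proposition with Rahul as agent and the dossier as thing and at the foundry as setting.
The exhaustive reading says no other recipient fits that background.
Fact (1) shares the background but with recipient = Naomi; exhaustivity is violated.

1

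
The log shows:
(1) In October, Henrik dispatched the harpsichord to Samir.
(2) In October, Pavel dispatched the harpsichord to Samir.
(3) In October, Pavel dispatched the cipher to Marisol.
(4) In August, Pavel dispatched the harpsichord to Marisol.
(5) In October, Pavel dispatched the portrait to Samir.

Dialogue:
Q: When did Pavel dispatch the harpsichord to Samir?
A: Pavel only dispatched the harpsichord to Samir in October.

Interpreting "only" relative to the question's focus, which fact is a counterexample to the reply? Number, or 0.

The question "When did ...?" targets the setting, so in the reply the focus falls on "in October".
So "only" ranges over settings; the rest (same agent, thing, recipient (Pavel / the harpsichord / Samir)) is presupposed.
No listed fact shares that background with another setting. Nothing contradicts the reply.
(Fact (5) would refute a reading with focus on the thing — but that is not what the question asks.)

0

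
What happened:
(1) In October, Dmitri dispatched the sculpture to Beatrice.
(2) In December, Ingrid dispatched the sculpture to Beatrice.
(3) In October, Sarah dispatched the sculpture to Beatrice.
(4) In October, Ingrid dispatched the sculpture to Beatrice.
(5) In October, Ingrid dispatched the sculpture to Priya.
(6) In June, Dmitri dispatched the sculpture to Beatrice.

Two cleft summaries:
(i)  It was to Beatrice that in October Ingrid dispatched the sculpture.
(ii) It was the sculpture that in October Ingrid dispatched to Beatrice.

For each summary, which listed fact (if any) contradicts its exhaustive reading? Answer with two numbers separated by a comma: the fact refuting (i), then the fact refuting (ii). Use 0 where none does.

5, 0

Summary (i) focuses "Beatrice" (the recipient); background agent = Ingrid, thing = the sculpture, setting = in October. Fact (5) matches that background with recipient = Priya — refutes (i).
Summary (ii) focuses "the sculpture" (the thing); background agent = Ingrid, recipient = Beatrice, setting = in October. No fact matches that background with a different thing, so 0.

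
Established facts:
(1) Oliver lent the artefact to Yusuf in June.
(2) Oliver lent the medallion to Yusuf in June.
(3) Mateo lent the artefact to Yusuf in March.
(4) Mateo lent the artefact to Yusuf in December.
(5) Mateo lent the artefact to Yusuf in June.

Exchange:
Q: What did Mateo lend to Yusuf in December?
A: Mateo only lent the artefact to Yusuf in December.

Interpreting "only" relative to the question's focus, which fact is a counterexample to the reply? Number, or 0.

The question "What did ...?" targets the thing, so in the reply the focus falls on "the artefact".
"Only" then excludes alternative things while the background — agent = Mateo, recipient = Yusuf, setting = in December — is held fixed.
No listed fact shares that background with another thing. Nothing contradicts the reply.
(Fact (3) would refute a reading with focus on the setting — but that is not what the question asks.)

0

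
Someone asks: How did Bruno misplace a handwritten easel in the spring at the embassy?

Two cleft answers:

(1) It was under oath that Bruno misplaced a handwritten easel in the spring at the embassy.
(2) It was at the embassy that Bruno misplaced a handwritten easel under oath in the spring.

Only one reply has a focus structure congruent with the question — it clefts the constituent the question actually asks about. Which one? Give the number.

The question word "how" targets the manner.
Option (1) clefts "under oath" — that matches what the question asks about.
Option (2) clefts "at the embassy" — the location, not what was asked.
So the congruent reply is (1).

1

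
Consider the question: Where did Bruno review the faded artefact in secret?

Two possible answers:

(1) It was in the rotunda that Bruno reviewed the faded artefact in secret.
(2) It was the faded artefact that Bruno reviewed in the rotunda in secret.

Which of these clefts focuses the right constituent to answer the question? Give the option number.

The question word "where" targets the location.
Option (1) clefts "in the rotunda" — that matches what the question asks about.
Option (2) clefts "the faded artefact" — the direct object, not what was asked.
So the congruent reply is (1).

1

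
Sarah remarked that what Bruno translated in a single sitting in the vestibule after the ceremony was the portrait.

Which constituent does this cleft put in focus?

In a pseudo-cleft "What ... was X", the post-copular constituent X is the focus.
Here the focus is "the portrait". The backgrounded (presupposed) material includes "Bruno", "in a single sitting", "in the vestibule" and "after the ceremony".

the portrait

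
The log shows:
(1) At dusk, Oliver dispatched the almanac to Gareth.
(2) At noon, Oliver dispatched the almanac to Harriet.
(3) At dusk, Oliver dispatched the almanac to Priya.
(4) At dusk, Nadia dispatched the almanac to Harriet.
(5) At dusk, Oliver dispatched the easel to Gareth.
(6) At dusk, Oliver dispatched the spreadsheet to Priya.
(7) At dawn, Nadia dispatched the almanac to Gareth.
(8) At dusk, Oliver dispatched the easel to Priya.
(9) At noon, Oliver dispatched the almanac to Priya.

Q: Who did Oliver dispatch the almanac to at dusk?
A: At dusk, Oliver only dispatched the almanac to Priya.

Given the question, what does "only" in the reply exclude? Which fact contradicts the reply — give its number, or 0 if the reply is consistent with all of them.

1

Answering "Who did ... to ...?" puts focus on the recipient — here, "Priya".
"Only" then excludes alternative recipients while the background — agent = Oliver, thing = the almanac, setting = at dusk — is held fixed.
Fact (1) keeps agent = Oliver, thing = the almanac, setting = at dusk but has recipient = Gareth; that refutes the reply.
(Fact (6) would refute a reading with focus on the thing — but that is not what the question asks.)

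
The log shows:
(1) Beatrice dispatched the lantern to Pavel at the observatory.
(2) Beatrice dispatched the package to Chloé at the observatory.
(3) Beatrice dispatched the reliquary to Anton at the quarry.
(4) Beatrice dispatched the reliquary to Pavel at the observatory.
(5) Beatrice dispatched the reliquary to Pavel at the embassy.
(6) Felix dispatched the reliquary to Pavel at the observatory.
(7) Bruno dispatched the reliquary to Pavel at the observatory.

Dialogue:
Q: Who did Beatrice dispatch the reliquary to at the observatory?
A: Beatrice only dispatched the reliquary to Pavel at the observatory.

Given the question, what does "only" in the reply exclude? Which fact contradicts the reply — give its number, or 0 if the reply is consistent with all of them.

0

Answering "Who did ... to ...?" puts focus on the recipient — here, "Pavel".
So "only" ranges over recipients; the rest (Beatrice as agent and the reliquary as thing and at the observatory as setting) is presupposed.
No fact keeps Beatrice as agent and the reliquary as thing and at the observatory as setting while changing the recipient; every other fact differs on something backgrounded. The reply stands.
(Fact (5) would refute a reading with focus on the setting — but that is not what the question asks.)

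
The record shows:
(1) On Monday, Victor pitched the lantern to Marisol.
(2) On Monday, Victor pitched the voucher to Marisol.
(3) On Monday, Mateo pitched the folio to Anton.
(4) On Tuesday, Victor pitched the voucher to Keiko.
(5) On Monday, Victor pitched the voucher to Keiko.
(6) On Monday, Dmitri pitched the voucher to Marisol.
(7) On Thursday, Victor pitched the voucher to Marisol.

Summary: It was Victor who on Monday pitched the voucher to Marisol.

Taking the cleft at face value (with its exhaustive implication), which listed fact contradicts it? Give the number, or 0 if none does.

6

The cleft puts "Victor" in focus and presupposes the open proposition with same thing, recipient, setting (the voucher / Marisol / on Monday).
The exhaustive reading says no other agent fits that background.
Fact (6) shares the background but with agent = Dmitri; exhaustivity is violated.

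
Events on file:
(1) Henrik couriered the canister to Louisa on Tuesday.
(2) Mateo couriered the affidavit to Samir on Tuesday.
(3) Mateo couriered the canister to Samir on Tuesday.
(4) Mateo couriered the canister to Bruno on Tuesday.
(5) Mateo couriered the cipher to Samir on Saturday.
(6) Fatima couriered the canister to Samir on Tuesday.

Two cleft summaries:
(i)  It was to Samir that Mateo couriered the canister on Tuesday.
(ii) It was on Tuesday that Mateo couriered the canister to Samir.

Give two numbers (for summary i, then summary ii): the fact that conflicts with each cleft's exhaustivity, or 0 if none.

4, 0

(i): focus "Samir". Looking for Mateo as agent and the canister as thing and on Tuesday as setting with some other recipient — fact (4) has Bruno there. Refuted.
(ii): focus "on Tuesday". No fact shares Mateo as agent and the canister as thing and Samir as recipient with a different setting. 0.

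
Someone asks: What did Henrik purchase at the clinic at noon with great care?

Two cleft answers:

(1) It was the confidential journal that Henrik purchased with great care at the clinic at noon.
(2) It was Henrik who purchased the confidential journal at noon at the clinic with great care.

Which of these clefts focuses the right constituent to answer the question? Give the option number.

The question word "what" targets the direct object.
Option (1) clefts "the confidential journal" — that matches what the question asks about.
Option (2) clefts "Henrik" — the subject (agent), not what was asked.
So the congruent reply is (1).

1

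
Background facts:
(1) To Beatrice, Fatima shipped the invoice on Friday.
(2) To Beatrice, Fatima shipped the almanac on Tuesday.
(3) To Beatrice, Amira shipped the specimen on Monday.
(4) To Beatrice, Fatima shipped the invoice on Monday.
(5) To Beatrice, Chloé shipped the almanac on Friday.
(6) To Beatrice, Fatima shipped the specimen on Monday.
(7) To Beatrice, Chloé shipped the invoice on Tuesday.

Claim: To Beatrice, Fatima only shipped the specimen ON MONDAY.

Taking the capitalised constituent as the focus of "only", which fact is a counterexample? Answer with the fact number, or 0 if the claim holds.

0

The capitals mark "on Monday" as focus. So "only" rules out other settings, with the rest (agent = Fatima, thing = the specimen, recipient = Beatrice) as background.
Every other fact changes something in the background, not just the setting. Nothing refutes the claim.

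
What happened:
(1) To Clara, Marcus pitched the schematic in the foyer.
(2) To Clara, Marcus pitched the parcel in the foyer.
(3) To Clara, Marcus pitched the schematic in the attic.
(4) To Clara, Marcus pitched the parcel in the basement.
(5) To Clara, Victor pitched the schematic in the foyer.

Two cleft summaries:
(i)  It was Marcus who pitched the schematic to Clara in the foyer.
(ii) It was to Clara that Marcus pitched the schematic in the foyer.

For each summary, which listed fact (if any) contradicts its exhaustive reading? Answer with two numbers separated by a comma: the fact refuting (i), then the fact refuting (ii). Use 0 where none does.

(i): focus "Marcus". Looking for same thing, recipient, setting (the schematic / Clara / in the foyer) with some other agent — fact (5) has Victor there. Refuted.
(ii): focus "Clara". No fact shares same agent, thing, setting (Marcus / the schematic / in the foyer) with a different recipient. 0.

5, 0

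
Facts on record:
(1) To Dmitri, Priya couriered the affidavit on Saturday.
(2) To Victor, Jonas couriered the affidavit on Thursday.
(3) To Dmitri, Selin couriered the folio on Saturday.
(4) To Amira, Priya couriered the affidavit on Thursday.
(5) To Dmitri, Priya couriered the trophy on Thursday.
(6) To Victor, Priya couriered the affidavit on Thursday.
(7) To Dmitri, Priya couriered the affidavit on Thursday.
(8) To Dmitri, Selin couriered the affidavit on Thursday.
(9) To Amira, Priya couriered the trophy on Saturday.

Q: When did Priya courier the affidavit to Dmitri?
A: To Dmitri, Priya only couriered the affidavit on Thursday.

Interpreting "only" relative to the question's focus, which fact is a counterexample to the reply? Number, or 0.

The question "When did ...?" targets the setting, so in the reply the focus falls on "on Thursday".
So "only" ranges over settings; the rest (agent = Priya, thing = the affidavit, recipient = Dmitri) is presupposed.
Fact (1) shares the background with a different setting (on Saturday) — counterexample.
(Fact (5) would refute a reading with focus on the thing — but that is not what the question asks.)

1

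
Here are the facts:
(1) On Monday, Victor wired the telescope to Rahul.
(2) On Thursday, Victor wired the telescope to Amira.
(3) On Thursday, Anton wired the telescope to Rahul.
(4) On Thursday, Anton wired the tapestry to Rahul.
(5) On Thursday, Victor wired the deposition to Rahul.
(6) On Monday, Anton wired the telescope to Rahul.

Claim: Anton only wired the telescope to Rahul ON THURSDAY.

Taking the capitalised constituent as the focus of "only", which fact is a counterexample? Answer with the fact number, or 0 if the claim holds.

The capitals mark "on Thursday" as focus. So "only" rules out other settings, with the rest (Anton as agent and the telescope as thing and Rahul as recipient) as background.
Fact (6) matches on Anton as agent and the telescope as thing and Rahul as recipient, but has setting = on Monday instead. That refutes the claim.

6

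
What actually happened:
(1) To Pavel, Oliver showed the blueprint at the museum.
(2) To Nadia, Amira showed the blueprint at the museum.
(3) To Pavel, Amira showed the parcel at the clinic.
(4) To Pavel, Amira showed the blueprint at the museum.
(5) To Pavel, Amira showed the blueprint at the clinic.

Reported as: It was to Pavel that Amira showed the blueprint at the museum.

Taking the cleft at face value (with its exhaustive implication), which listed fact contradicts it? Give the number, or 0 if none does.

The cleft puts "Pavel" in focus and presupposes the open proposition with Amira as agent and the blueprint as thing and at the museum as setting.
Exhaustivity: Pavel is the only recipient satisfying that background.
But fact (2) also has Amira as agent and the blueprint as thing and at the museum as setting, with recipient = Nadia — so the exhaustive reading fails.

2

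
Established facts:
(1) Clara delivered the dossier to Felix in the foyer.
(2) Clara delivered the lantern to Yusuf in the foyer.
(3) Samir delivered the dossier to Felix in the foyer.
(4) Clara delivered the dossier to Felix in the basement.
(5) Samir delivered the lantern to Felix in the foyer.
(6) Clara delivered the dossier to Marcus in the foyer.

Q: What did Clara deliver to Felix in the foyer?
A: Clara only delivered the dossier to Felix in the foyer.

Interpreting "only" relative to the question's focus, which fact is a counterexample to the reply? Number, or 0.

0

Answering "What did ...?" puts focus on the thing — here, "the dossier".
"Only" then excludes alternative things while the background — agent = Clara, recipient = Felix, setting = in the foyer — is held fixed.
No listed fact shares that background with another thing. Nothing contradicts the reply.
(Fact (4) would refute a reading with focus on the setting — but that is not what the question asks.)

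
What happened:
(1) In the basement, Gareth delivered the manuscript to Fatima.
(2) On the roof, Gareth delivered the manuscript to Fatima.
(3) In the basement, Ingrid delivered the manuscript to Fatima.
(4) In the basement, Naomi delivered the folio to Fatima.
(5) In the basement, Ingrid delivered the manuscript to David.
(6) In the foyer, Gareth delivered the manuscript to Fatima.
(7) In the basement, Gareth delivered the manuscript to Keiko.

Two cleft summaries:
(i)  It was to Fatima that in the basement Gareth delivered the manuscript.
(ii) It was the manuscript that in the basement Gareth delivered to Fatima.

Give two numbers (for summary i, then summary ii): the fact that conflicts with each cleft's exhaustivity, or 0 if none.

Summary (i) focuses "Fatima" (the recipient); background same agent, thing, setting (Gareth / the manuscript / in the basement). Fact (7) matches that background with recipient = Keiko — refutes (i).
Summary (ii) focuses "the manuscript" (the thing); background same agent, recipient, setting (Gareth / Fatima / in the basement). No fact matches that background with a different thing, so 0.

7, 0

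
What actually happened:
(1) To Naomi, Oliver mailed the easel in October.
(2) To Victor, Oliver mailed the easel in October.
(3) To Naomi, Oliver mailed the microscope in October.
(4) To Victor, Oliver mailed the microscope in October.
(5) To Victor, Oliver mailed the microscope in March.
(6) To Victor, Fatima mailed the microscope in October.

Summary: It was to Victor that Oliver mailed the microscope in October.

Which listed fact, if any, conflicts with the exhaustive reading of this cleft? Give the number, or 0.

3

The cleft puts "Victor" in focus and presupposes the open proposition with agent = Oliver, thing = the microscope, setting = in October.
The exhaustive reading says no other recipient fits that background.
Fact (3) shares the background but with recipient = Naomi; exhaustivity is violated.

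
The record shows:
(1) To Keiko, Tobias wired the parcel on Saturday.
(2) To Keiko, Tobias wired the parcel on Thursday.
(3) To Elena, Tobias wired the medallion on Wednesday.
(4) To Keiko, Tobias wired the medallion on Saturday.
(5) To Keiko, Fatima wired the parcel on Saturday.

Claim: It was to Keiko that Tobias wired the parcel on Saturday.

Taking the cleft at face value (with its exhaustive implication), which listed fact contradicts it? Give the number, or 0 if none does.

0

The cleft puts "Keiko" in focus and presupposes the open proposition with same agent, thing, setting (Tobias / the parcel / on Saturday).
Exhaustivity: Keiko is the only recipient satisfying that background.
Every other fact differs from the presupposition on some backgrounded slot, so none challenges the exhaustivity.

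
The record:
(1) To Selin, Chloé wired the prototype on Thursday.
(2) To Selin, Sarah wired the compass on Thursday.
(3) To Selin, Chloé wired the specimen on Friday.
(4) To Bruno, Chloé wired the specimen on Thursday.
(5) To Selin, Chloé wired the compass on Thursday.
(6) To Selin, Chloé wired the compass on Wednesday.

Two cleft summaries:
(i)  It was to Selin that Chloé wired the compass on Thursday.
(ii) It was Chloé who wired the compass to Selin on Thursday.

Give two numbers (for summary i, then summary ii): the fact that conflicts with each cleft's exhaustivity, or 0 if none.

0, 2

Summary (i) focuses "Selin" (the recipient); background agent = Chloé, thing = the compass, setting = on Thursday. No fact matches that background with a different recipient, so 0.
Summary (ii) focuses "Chloé" (the agent); background thing = the compass, recipient = Selin, setting = on Thursday. Fact (2) matches that background with agent = Sarah — refutes (ii).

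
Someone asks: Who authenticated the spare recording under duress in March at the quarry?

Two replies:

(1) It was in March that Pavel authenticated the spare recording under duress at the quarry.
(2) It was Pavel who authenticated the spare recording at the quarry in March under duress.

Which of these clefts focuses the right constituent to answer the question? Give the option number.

2

The question word "who" targets the subject (agent).
Option (1) clefts "in March" — the time, not what was asked.
Option (2) clefts "Pavel" — that matches what the question asks about.
So the congruent reply is (2).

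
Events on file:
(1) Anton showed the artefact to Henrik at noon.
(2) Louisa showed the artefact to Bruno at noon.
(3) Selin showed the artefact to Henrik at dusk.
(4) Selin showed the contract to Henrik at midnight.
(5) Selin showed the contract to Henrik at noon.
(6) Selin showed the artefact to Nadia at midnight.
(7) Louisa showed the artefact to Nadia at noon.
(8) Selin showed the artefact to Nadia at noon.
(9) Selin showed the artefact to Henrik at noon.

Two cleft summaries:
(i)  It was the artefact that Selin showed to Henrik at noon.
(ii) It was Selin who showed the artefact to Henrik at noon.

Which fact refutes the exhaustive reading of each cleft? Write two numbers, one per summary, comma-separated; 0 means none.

5, 1

(i): focus "the artefact". Looking for agent = Selin, recipient = Henrik, setting = at noon with some other thing — fact (5) has the contract there. Refuted.
(ii): focus "Selin". Looking for thing = the artefact, recipient = Henrik, setting = at noon with some other agent — fact (1) has Anton there. Refuted.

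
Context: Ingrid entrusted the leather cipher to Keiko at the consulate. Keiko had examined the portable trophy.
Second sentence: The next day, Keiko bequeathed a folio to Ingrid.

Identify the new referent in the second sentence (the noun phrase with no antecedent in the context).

"Keiko" and "Ingrid" in the second sentence are given — already mentioned in the context.
"a folio" has no antecedent in the context; it is discourse-new (the indefinite article also signals a new referent).

a folio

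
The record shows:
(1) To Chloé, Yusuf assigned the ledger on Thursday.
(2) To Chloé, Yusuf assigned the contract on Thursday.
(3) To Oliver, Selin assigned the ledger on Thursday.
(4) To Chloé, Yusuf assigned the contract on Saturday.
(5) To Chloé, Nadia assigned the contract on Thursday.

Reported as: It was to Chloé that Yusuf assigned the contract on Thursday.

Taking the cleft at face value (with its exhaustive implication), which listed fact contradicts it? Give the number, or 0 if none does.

The cleft puts "Chloé" in focus and presupposes the open proposition with same agent, thing, setting (Yusuf / the contract / on Thursday).
The exhaustive reading says no other recipient fits that background.
No listed fact matches the background with a different recipient. Exhaustivity holds.

0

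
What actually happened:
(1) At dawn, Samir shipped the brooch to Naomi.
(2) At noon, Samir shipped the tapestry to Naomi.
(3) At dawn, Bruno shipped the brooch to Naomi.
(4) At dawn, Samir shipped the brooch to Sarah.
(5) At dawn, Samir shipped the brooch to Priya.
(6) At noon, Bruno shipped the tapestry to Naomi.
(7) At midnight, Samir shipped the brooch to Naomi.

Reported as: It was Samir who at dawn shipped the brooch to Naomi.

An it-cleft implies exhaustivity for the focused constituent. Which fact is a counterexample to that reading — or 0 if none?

3

Focus of the cleft: "Samir" (the agent). Presupposed background: same thing, recipient, setting (the brooch / Naomi / at dawn).
The exhaustive reading says no other agent fits that background.
Fact (3) shares the background but with agent = Bruno; exhaustivity is violated.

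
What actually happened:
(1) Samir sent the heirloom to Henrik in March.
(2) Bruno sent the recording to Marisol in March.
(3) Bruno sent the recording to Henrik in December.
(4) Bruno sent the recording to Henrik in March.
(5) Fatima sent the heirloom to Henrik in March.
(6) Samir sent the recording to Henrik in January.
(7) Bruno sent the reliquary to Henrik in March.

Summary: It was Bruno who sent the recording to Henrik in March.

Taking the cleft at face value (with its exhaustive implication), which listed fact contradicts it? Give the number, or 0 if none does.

0

The cleft puts "Bruno" in focus and presupposes the open proposition with the recording as thing and Henrik as recipient and in March as setting.
Exhaustivity: Bruno is the only agent satisfying that background.
No listed fact matches the background with a different agent. Exhaustivity holds.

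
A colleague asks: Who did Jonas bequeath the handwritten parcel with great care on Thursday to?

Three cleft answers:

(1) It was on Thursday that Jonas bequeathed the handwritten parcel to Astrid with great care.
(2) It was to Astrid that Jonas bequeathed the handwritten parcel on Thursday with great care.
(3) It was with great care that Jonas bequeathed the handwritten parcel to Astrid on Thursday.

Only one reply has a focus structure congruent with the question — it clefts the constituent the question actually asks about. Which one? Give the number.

2

The question word "who" targets the recipient.
Option (1) clefts "on Thursday" — the time, not what was asked.
Option (2) clefts "to Astrid" — that matches what the question asks about.
Option (3) clefts "with great care" — the manner, not what was asked.
So the congruent reply is (2).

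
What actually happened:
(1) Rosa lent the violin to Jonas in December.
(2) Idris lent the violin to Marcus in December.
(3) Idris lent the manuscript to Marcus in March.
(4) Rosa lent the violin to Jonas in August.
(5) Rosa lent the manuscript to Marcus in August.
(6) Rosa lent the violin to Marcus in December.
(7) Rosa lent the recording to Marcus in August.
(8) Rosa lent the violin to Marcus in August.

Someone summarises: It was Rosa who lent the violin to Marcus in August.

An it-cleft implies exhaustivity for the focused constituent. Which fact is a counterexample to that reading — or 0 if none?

0

Focus of the cleft: "Rosa" (the agent). Presupposed background: the violin as thing and Marcus as recipient and in August as setting.
The exhaustive reading says no other agent fits that background.
Every other fact differs from the presupposition on some backgrounded slot, so none challenges the exhaustivity.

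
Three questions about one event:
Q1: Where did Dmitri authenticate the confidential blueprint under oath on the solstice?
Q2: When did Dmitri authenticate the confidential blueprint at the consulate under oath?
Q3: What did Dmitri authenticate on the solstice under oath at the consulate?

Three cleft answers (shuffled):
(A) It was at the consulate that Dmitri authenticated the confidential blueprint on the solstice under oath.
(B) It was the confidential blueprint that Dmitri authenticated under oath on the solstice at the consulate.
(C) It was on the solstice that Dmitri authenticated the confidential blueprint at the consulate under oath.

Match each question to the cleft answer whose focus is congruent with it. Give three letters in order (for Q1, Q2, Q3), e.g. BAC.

ACB

Q1 asks about the location; cleft (A) focuses "at the consulate", which is the location — so Q1 → A.
Q2 asks about the time; cleft (C) focuses "on the solstice", which is the time — so Q2 → C.
Q3 asks about the direct object; cleft (B) focuses "the confidential blueprint", which is the direct object — so Q3 → B.
Mapping: Q1→A, Q2→C, Q3→B.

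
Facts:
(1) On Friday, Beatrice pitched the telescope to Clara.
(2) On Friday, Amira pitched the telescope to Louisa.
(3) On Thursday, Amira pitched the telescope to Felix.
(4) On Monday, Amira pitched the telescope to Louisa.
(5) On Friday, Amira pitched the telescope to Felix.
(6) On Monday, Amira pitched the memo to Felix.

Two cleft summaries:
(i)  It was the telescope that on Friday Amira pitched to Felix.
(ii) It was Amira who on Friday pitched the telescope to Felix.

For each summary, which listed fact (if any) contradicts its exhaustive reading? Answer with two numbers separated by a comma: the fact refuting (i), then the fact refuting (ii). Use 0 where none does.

0, 0

(i): focus "the telescope". No fact shares same agent, recipient, setting (Amira / Felix / on Friday) with a different thing. 0.
(ii): focus "Amira". No fact shares same thing, recipient, setting (the telescope / Felix / on Friday) with a different agent. 0.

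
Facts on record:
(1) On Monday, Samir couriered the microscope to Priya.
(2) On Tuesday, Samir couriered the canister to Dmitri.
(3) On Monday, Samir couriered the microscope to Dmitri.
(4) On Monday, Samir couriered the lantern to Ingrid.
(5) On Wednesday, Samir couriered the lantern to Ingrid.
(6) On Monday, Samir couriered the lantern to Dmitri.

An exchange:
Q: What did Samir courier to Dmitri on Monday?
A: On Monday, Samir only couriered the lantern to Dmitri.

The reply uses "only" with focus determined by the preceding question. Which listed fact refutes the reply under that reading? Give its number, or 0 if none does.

Answering "What did ...?" puts focus on the thing — here, "the lantern".
"Only" then excludes alternative things while the background — same agent, recipient, setting (Samir / Dmitri / on Monday) — is held fixed.
Fact (3) shares the background with a different thing (the microscope) — counterexample.
(Fact (4) would refute a reading with focus on the recipient — but that is not what the question asks.)

3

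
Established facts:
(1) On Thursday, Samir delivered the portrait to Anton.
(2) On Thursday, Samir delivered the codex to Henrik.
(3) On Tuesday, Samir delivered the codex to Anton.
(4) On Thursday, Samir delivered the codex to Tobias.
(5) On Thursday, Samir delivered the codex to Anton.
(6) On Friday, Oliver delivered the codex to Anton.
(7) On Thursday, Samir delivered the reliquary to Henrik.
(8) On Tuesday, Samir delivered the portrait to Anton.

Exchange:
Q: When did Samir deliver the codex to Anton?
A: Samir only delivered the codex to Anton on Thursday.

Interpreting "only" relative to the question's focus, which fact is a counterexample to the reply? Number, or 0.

3

Answering "When did ...?" puts focus on the setting — here, "on Thursday".
"Only" then excludes alternative settings while the background — agent = Samir, thing = the codex, recipient = Anton — is held fixed.
Fact (3) shares the background with a different setting (on Tuesday) — counterexample.
(Fact (2) would refute a reading with focus on the recipient — but that is not what the question asks.)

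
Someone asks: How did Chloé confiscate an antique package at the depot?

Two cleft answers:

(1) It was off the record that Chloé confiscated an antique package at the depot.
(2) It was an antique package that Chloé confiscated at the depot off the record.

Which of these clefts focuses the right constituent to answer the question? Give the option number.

1

The question word "how" targets the manner.
Option (1) clefts "off the record" — that matches what the question asks about.
Option (2) clefts "an antique package" — the direct object, not what was asked.
So the congruent reply is (1).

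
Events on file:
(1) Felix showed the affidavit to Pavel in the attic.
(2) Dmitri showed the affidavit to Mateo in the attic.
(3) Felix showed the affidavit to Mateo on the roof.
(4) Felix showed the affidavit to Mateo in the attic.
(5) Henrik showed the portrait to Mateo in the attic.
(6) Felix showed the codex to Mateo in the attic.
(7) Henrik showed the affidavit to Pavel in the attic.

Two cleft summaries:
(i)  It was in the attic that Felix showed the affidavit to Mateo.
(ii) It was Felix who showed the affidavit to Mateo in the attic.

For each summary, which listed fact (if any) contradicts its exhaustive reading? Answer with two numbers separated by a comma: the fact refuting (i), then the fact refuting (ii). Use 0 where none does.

Summary (i) focuses "in the attic" (the setting); background same agent, thing, recipient (Felix / the affidavit / Mateo). Fact (3) matches that background with setting = on the roof — refutes (i).
Summary (ii) focuses "Felix" (the agent); background same thing, recipient, setting (the affidavit / Mateo / in the attic). Fact (2) matches that background with agent = Dmitri — refutes (ii).

3, 2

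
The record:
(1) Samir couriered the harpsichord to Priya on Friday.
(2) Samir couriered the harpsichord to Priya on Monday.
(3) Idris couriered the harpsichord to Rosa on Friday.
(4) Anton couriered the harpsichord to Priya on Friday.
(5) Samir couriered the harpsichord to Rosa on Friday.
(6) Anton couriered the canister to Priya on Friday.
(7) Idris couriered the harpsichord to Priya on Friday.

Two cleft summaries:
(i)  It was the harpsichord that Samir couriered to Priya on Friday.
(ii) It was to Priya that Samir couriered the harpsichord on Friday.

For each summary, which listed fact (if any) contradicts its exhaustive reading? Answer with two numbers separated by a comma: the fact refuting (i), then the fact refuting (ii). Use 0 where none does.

0, 5

Summary (i) focuses "the harpsichord" (the thing); background Samir as agent and Priya as recipient and on Friday as setting. No fact matches that background with a different thing, so 0.
Summary (ii) focuses "Priya" (the recipient); background Samir as agent and the harpsichord as thing and on Friday as setting. Fact (5) matches that background with recipient = Rosa — refutes (ii).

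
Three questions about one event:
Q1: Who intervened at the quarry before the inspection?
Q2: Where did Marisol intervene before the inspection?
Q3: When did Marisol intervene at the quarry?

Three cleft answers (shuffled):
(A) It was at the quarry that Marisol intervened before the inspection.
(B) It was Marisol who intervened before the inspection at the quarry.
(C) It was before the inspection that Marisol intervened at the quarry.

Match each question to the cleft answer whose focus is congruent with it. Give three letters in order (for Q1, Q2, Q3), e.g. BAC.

BAC

Q1 asks about the subject (agent); cleft (B) focuses "Marisol", which is the subject (agent) — so Q1 → B.
Q2 asks about the location; cleft (A) focuses "at the quarry", which is the location — so Q2 → A.
Q3 asks about the time; cleft (C) focuses "before the inspection", which is the time — so Q3 → C.
Mapping: Q1→B, Q2→A, Q3→C.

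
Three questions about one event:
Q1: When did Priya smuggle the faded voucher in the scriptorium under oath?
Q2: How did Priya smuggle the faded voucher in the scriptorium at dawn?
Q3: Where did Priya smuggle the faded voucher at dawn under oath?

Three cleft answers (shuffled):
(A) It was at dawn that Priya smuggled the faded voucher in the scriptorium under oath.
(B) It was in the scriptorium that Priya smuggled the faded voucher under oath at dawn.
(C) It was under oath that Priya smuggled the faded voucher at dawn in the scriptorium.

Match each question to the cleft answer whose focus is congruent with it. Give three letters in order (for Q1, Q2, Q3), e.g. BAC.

Q1 asks about the time; cleft (A) focuses "at dawn", which is the time — so Q1 → A.
Q2 asks about the manner; cleft (C) focuses "under oath", which is the manner — so Q2 → C.
Q3 asks about the location; cleft (B) focuses "in the scriptorium", which is the location — so Q3 → B.
Mapping: Q1→A, Q2→C, Q3→B.

ACB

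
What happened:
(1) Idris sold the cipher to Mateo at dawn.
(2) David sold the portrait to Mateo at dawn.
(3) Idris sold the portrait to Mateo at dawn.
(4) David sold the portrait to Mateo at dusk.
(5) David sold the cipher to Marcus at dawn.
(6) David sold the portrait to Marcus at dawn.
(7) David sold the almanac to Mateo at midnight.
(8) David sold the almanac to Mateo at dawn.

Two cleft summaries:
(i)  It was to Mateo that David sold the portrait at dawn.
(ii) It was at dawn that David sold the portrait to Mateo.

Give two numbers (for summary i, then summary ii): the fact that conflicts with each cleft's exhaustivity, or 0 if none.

(i): focus "Mateo". Looking for David as agent and the portrait as thing and at dawn as setting with some other recipient — fact (6) has Marcus there. Refuted.
(ii): focus "at dawn". Looking for David as agent and the portrait as thing and Mateo as recipient with some other setting — fact (4) has at dusk there. Refuted.

6, 4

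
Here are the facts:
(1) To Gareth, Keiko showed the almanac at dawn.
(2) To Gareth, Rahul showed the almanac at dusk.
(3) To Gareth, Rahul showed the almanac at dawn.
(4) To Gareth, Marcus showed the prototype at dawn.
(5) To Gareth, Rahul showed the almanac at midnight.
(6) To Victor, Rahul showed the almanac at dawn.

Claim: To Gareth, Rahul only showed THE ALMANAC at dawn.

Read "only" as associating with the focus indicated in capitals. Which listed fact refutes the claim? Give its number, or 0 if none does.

0

Focus (in capitals) is "the almanac" — the thing. "Only" excludes alternative things while holding fixed same agent, recipient, setting (Rahul / Gareth / at dawn).
Every other fact changes something in the background, not just the thing. Nothing refutes the claim.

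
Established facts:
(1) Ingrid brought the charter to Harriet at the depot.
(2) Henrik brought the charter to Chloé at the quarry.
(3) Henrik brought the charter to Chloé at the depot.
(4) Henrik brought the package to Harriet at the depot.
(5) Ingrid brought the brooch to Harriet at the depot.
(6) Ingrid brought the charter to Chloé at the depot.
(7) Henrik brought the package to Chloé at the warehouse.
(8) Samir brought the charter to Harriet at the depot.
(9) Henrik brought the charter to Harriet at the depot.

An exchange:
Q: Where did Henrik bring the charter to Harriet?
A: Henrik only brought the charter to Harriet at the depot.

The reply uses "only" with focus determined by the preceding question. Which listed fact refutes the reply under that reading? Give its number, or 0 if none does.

Answering "Where did ...?" puts focus on the setting — here, "at the depot".
"Only" then excludes alternative settings while the background — agent = Henrik, thing = the charter, recipient = Harriet — is held fixed.
No listed fact shares that background with another setting. Nothing contradicts the reply.
(Fact (3) would refute a reading with focus on the recipient — but that is not what the question asks.)

0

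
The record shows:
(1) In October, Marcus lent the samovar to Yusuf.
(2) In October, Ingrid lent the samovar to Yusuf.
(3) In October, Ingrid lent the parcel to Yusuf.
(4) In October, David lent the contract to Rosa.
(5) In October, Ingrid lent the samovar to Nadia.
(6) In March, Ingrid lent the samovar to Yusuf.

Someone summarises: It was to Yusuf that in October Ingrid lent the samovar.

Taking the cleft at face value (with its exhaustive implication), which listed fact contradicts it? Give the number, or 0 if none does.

5

Focus of the cleft: "Yusuf" (the recipient). Presupposed background: agent = Ingrid, thing = the samovar, setting = in October.
The exhaustive reading says no other recipient fits that background.
But fact (5) also has agent = Ingrid, thing = the samovar, setting = in October, with recipient = Nadia — so the exhaustive reading fails.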